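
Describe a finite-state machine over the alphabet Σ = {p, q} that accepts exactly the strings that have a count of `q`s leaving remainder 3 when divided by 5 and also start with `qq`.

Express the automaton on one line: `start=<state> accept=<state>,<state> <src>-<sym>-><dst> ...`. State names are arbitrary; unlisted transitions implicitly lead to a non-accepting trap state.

Handle the two conditions separately and then intersect. The first has 5 states tracking the count of `q`s modulo 5; the second has 4 states tracking whether the input so far still matches the prefix `qq`. A product state is a pair (one from each), accepting exactly when both do. Minimizing collapses redundant product states.
With 8 states:
        p   q  
>  S0   S1  S2 
   S1   S1  S1 
   S2   S1  S3 
   S3   S3  S4 
 * S4   S4  S5 
   S5   S5  S6 
   S6   S6  S7 
   S7   S7  S3 
(> = start, * = accepting)

start=S0 accept=S4 S0-p->S1 S0-q->S2 S1-p->S1 S1-q->S1 S2-p->S1 S2-q->S3 S3-p->S3 S3-q->S4 S4-p->S4 S4-q->S5 S5-p->S5 S5-q->S6 S6-p->S6 S6-q->S7 S7-p->S7 S7-q->S3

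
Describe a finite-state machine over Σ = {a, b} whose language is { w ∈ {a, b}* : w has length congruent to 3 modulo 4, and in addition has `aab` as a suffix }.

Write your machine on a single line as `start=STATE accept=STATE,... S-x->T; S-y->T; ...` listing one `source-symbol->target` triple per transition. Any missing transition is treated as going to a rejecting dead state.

Handle the two conditions separately and then intersect. The first has 4 states tracking the input length modulo 4; the second has 4 states tracking how much of the suffix `aab` has currently been matched. A product state is a pair (one from each), accepting exactly when both do. Equivalent product states are then merged.
7 states suffice.
        a   b  
>  q0   q1  q2 
   q1   q3  q4 
   q2   q4  q4 
   q3   q5  q6 
   q4   q5  q5 
   q5   q0  q0 
 * q6   q0  q0 
(> = start, * = accepting)

start=q0; accept=q6; q0-a->q1; q0-b->q2; q1-a->q3; q1-b->q4; q2-a->q4; q2-b->q4; q3-a->q5; q3-b->q6; q4-a->q5; q4-b->q5; q5-a->q0; q5-b->q0; q6-a->q0; q6-b->q0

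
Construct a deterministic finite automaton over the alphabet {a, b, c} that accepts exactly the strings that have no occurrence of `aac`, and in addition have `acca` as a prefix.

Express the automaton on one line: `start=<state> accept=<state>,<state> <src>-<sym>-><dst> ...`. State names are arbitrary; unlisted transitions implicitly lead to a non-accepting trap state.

start=s0 accept=s5,s6,s7 s0-a->s1 s0-b->s2 s0-c->s2 s1-a->s2 s1-b->s2 s1-c->s3 s2-a->s2 s2-b->s2 s2-c->s2 s3-a->s2 s3-b->s2 s3-c->s4 s4-a->s5 s4-b->s2 s4-c->s2 s5-a->s6 s5-b->s7 s5-c->s7 s6-a->s6 s6-b->s7 s6-c->s2 s7-a->s5 s7-b->s7 s7-c->s7

Handle the two conditions separately and then intersect. One (4 states) tracks partial matches of the forbidden pattern `aac`; the other (6 states) tracks whether the input so far still matches the prefix `acca`. Each combined state is a pair, one component from each; accept when both components accept. Minimizing collapses redundant product states.
An 8-state machine:
        a   b   c  
>  s0   s1  s2  s2 
   s1   s2  s2  s3 
   s2   s2  s2  s2 
   s3   s2  s2  s4 
   s4   s5  s2  s2 
 * s5   s6  s7  s7 
 * s6   s6  s7  s2 
 * s7   s5  s7  s7 
(> = start, * = accepting)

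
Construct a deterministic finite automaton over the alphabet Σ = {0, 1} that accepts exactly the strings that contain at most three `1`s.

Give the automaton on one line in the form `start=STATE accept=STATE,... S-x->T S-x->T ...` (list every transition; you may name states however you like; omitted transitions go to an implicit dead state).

Only the number of `1`s matters, and only up to 4. Make a chain q0 → q1 → q2 → q3 → q4 advanced by each `1` (with q4 absorbing); every other symbol self-loops. The accepting set is {q0, q1, q2, q3}.
        0   1  
>* q0   q0  q1 
 * q1   q1  q2 
 * q2   q2  q3 
 * q3   q3  q4 
   q4   q4  q4 
(> = start, * = accepting)

start=q0 accept=q0,q1,q2,q3 q0-0->q0 q0-1->q1 q1-0->q1 q1-1->q2 q2-0->q2 q2-1->q3 q3-0->q3 q3-1->q4 q4-0->q4 q4-1->q4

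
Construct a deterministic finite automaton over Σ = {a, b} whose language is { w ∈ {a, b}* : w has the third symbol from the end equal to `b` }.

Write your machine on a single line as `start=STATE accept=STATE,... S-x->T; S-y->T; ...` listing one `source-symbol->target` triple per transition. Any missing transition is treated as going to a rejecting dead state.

start=q0; accept=q11,q12,q13,q14; q0-a->q1; q0-b->q2; q1-a->q3; q1-b->q4; q2-a->q5; q2-b->q6; q3-a->q7; q3-b->q8; q4-a->q9; q4-b->q10; q5-a->q11; q5-b->q12; q6-a->q13; q6-b->q14; q7-a->q7; q7-b->q8; q8-a->q9; q8-b->q10; q9-a->q11; q9-b->q12; q10-a->q13; q10-b->q14; q11-a->q7; q11-b->q8; q12-a->q9; q12-b->q10; q13-a->q11; q13-b->q12; q14-a->q13; q14-b->q14

Because acceptance depends on a position counted from the end, the machine has to buffer the most recent 3 symbols. Make each state the string of the last up-to-3 symbols read; on input `x` shift the window left and append `x`. Accept when the buffered window has length 3 and begins with `b`.
          a    b  
>  q0     q1   q2 
   q1     q3   q4 
   q2     q5   q6 
   q3     q7   q8 
   q4     q9  q10 
   q5    q11  q12 
   q6    q13  q14 
   q7     q7   q8 
   q8     q9  q10 
   q9    q11  q12 
   q10   q13  q14 
 * q11    q7   q8 
 * q12    q9  q10 
 * q13   q11  q12 
 * q14   q13  q14 
(> = start, * = accepting)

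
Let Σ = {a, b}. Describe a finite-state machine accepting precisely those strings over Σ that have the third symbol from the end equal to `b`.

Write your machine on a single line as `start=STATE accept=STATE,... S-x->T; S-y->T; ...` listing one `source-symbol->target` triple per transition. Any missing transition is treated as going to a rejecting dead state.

start=s0; accept=s11,s12,s13,s14; s0-a->s1; s0-b->s2; s1-a->s3; s1-b->s4; s2-a->s5; s2-b->s6; s3-a->s7; s3-b->s8; s4-a->s9; s4-b->s10; s5-a->s11; s5-b->s12; s6-a->s13; s6-b->s14; s7-a->s7; s7-b->s8; s8-a->s9; s8-b->s10; s9-a->s11; s9-b->s12; s10-a->s13; s10-b->s14; s11-a->s7; s11-b->s8; s12-a->s9; s12-b->s10; s13-a->s11; s13-b->s12; s14-a->s13; s14-b->s14

A DFA must remember the last 3 symbols (since which symbol is third-to-last isn't known until the input ends). Use one state per possible window of the last ≤3 symbols; accept from those whose window starts with `b`.
With 15 states:
          a    b  
>  s0     s1   s2 
   s1     s3   s4 
   s2     s5   s6 
   s3     s7   s8 
   s4     s9  s10 
   s5    s11  s12 
   s6    s13  s14 
   s7     s7   s8 
   s8     s9  s10 
   s9    s11  s12 
   s10   s13  s14 
 * s11    s7   s8 
 * s12    s9  s10 
 * s13   s11  s12 
 * s14   s13  s14 
(> = start, * = accepting)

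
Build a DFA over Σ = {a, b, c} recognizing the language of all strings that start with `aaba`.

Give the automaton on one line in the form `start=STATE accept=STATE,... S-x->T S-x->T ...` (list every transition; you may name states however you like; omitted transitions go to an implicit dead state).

Check the first 4 symbols one by one: s0 through s3 record how many have matched `aaba` so far; any wrong symbol goes to the dead state s5. After all 4 match we enter the accepting sink s4.
A 6-state machine:
        a   b   c  
>  s0   s1  s5  s5 
   s1   s2  s5  s5 
   s2   s5  s3  s5 
   s3   s4  s5  s5 
 * s4   s4  s4  s4 
   s5   s5  s5  s5 
(> = start, * = accepting)

start=s0 accept=s4 s0-a->s1 s0-b->s5 s0-c->s5 s1-a->s2 s1-b->s5 s1-c->s5 s2-a->s5 s2-b->s3 s2-c->s5 s3-a->s4 s3-b->s5 s3-c->s5 s4-a->s4 s4-b->s4 s4-c->s4 s5-a->s5 s5-b->s5 s5-c->s5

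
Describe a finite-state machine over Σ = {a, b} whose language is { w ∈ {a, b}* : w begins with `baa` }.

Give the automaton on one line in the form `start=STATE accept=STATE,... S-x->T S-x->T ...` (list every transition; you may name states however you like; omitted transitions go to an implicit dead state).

Walk along `baa` while the input agrees: from S0 take `b` to S1, and so on. Any deviation drops to the rejecting sink S4. Once S3 is reached the prefix is confirmed and every continuation is accepted.
        a   b  
>  S0   S4  S1 
   S1   S2  S4 
   S2   S3  S4 
 * S3   S3  S3 
   S4   S4  S4 
(> = start, * = accepting)

start=S0 accept=S3 S0-a->S4 S0-b->S1 S1-a->S2 S1-b->S4 S2-a->S3 S2-b->S4 S3-a->S3 S3-b->S3 S4-a->S4 S4-b->S4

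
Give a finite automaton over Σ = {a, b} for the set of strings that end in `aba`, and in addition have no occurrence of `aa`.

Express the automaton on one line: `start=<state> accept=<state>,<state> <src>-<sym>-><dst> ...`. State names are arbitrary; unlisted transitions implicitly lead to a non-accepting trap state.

Run two small machines in parallel and take their product. The first has 4 states tracking how much of the suffix `aba` has currently been matched; the second has 3 states tracking partial matches of the forbidden pattern `aa`. A product state is a pair (one from each), accepting exactly when both do. After merging equivalent states the machine shrinks.
With 5 states:
        a   b  
>  S0   S1  S0 
   S1   S2  S3 
   S2   S2  S2 
   S3   S4  S0 
 * S4   S2  S3 
(> = start, * = accepting)

start=S0 accept=S4 S0-a->S1 S0-b->S0 S1-a->S2 S1-b->S3 S2-a->S2 S2-b->S2 S3-a->S4 S3-b->S0 S4-a->S2 S4-b->S3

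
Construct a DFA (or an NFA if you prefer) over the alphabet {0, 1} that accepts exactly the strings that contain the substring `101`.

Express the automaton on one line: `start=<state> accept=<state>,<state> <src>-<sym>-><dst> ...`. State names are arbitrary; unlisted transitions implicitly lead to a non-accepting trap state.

start=q0 accept=q3 q0-0->q0 q0-1->q1 q1-0->q2 q1-1->q1 q2-0->q0 q2-1->q3 q3-0->q3 q3-1->q3

States q0..q2 record the length of the longest prefix of `101` that matches the current input suffix. Reaching q3 means `101` has been seen, and we stay there forever. Accept from q3.
4 states suffice.
        0   1  
>  q0   q0  q1 
   q1   q2  q1 
   q2   q0  q3 
 * q3   q3  q3 
(> = start, * = accepting)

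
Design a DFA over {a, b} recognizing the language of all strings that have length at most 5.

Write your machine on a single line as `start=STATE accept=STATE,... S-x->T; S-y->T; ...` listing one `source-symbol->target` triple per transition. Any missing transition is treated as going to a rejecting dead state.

We only need to distinguish lengths 0, 1, …, 5, and '>5'. Chain s0 → s1 → s2 → s3 → s4 → s5 → s6 on every symbol, with s6 looping. Accepting states: {s0, s1, s2, s3, s4, s5}.
7 states suffice.
        a   b  
>* s0   s1  s1 
 * s1   s2  s2 
 * s2   s3  s3 
 * s3   s4  s4 
 * s4   s5  s5 
 * s5   s6  s6 
   s6   s6  s6 
(> = start, * = accepting)

start=s0; accept=s0,s1,s2,s3,s4,s5; s0-a->s1; s0-b->s1; s1-a->s2; s1-b->s2; s2-a->s3; s2-b->s3; s3-a->s4; s3-b->s4; s4-a->s5; s4-b->s5; s5-a->s6; s5-b->s6; s6-a->s6; s6-b->s6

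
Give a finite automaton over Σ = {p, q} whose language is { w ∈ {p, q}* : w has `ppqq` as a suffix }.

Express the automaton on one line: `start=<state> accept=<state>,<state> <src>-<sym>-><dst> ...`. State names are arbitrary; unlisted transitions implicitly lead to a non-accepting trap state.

start=A accept=E A-p->B A-q->A B-p->C B-q->A C-p->C C-q->D D-p->B D-q->E E-p->B E-q->A

Remember how much of `ppqq` the current input suffix matches. State A means no match yet; B means the last symbol is `p`; C means the last 2 symbols are `pp`; D means the last 3 symbols are `ppq`; E means the last 4 symbols are `ppqq`. Only E accepts. On a mismatch, fall back to the longest proper suffix that is still a prefix of `ppqq`.
       p  q 
>  A   B  A 
   B   C  A 
   C   C  D 
   D   B  E 
 * E   B  A 
(> = start, * = accepting)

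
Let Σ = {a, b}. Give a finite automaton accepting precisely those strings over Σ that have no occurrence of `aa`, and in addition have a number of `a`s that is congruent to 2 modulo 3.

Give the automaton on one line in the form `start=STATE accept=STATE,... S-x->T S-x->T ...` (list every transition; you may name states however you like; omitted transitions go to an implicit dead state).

Handle the two conditions separately and then intersect. One (3 states) tracks partial matches of the forbidden pattern `aa`; the other (3 states) tracks the count of `a`s modulo 3. Each combined state is a pair, one component from each; accept when both components accept. Minimizing collapses redundant product states.
        a   b  
>  S0   S1  S0 
   S1   S2  S3 
   S2   S2  S2 
   S3   S4  S3 
 * S4   S2  S5 
 * S5   S6  S5 
   S6   S2  S0 
(> = start, * = accepting)

start=S0 accept=S4,S5 S0-a->S1 S0-b->S0 S1-a->S2 S1-b->S3 S2-a->S2 S2-b->S2 S3-a->S4 S3-b->S3 S4-a->S2 S4-b->S5 S5-a->S6 S5-b->S5 S6-a->S2 S6-b->S0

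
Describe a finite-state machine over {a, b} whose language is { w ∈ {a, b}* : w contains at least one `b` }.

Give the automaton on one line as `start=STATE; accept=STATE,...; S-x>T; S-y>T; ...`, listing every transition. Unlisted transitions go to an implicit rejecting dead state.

Count `b`s, saturating at 2: state q0 means no `b` yet, q1 means one `b` seen, q2 means more than one. Each `b` increments (capped at q2); other symbols loop. Accept from {q1, q2}.
3 states suffice.
        a   b  
>  q0   q0  q1 
 * q1   q1  q2 
 * q2   q2  q2 
(> = start, * = accepting)

start=q0; accept=q1,q2; q0-a>q0; q0-b>q1; q1-a>q1; q1-b>q2; q2-a>q2; q2-b>q2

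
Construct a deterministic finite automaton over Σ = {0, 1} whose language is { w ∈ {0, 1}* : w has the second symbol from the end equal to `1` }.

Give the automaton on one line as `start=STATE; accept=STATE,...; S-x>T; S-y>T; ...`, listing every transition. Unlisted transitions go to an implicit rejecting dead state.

start=q0; accept=q5,q6; q0-0>q1; q0-1>q2; q1-0>q3; q1-1>q4; q2-0>q5; q2-1>q6; q3-0>q3; q3-1>q4; q4-0>q5; q4-1>q6; q5-0>q3; q5-1>q4; q6-0>q5; q6-1>q6

A DFA must remember the last 2 symbols (since which symbol is second-to-last isn't known until the input ends). Use one state per possible window of the last ≤2 symbols; accept from those whose window starts with `1`.
        0   1  
>  q0   q1  q2 
   q1   q3  q4 
   q2   q5  q6 
   q3   q3  q4 
   q4   q5  q6 
 * q5   q3  q4 
 * q6   q5  q6 
(> = start, * = accepting)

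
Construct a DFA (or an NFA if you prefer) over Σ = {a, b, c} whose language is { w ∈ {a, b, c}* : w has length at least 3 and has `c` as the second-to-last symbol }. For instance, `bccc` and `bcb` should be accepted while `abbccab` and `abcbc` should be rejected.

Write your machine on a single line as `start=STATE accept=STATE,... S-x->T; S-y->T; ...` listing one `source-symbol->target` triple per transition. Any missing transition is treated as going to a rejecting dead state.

Handle the two conditions separately and then intersect. One (5 states) tracks the input length, saturating at 4; the other (13 states) tracks the last 2 symbols read. Each combined state is a pair, one component from each; accept when both components accept. Equivalent product states are then merged.
5 states suffice.
        a   b   c  
>  S0   S1  S1  S1 
   S1   S1  S1  S2 
   S2   S3  S3  S4 
 * S3   S1  S1  S2 
 * S4   S3  S3  S4 
(> = start, * = accepting)

start=S0; accept=S3,S4; S0-a->S1; S0-b->S1; S0-c->S1; S1-a->S1; S1-b->S1; S1-c->S2; S2-a->S3; S2-b->S3; S2-c->S4; S3-a->S1; S3-b->S1; S3-c->S2; S4-a->S3; S4-b->S3; S4-c->S4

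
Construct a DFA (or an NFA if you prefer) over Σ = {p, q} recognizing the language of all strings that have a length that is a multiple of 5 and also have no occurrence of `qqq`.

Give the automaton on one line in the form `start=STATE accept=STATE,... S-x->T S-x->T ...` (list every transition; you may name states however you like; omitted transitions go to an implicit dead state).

Run two small machines in parallel and take their product. The first has 5 states tracking the input length modulo 5; the second has 4 states tracking partial matches of the forbidden pattern `qqq`. A product state is a pair (one from each), accepting exactly when both do. After merging equivalent states the machine shrinks.
A 16-state machine:
          p    q  
>* s0     s1   s2 
   s1     s3   s4 
   s2     s3   s5 
   s3     s6   s7 
   s4     s6   s8 
   s5     s6   s9 
   s6    s10  s11 
   s7    s10  s12 
   s8    s10   s9 
   s9     s9   s9 
   s10    s0  s13 
   s11    s0  s14 
   s12    s0   s9 
 * s13    s1  s15 
 * s14    s1   s9 
   s15    s3   s9 
(> = start, * = accepting)

start=s0 accept=s0,s13,s14 s0-p->s1 s0-q->s2 s1-p->s3 s1-q->s4 s2-p->s3 s2-q->s5 s3-p->s6 s3-q->s7 s4-p->s6 s4-q->s8 s5-p->s6 s5-q->s9 s6-p->s10 s6-q->s11 s7-p->s10 s7-q->s12 s8-p->s10 s8-q->s9 s9-p->s9 s9-q->s9 s10-p->s0 s10-q->s13 s11-p->s0 s11-q->s14 s12-p->s0 s12-q->s9 s13-p->s1 s13-q->s15 s14-p->s1 s14-q->s9 s15-p->s3 s15-q->s9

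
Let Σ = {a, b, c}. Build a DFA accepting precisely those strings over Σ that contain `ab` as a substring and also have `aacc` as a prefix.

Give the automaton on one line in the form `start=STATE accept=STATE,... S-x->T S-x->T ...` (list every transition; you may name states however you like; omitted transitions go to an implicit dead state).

start=S0 accept=S7 S0-a->S1 S0-b->S2 S0-c->S2 S1-a->S3 S1-b->S2 S1-c->S2 S2-a->S2 S2-b->S2 S2-c->S2 S3-a->S2 S3-b->S2 S3-c->S4 S4-a->S2 S4-b->S2 S4-c->S5 S5-a->S6 S5-b->S5 S5-c->S5 S6-a->S6 S6-b->S7 S6-c->S5 S7-a->S7 S7-b->S7 S7-c->S7

Run two small machines in parallel and take their product. One (3 states) tracks whether and how much of `ab` has been seen; the other (6 states) tracks whether the input so far still matches the prefix `aacc`. Each combined state is a pair, one component from each; accept when both components accept. Equivalent product states are then merged.
        a   b   c  
>  S0   S1  S2  S2 
   S1   S3  S2  S2 
   S2   S2  S2  S2 
   S3   S2  S2  S4 
   S4   S2  S2  S5 
   S5   S6  S5  S5 
   S6   S6  S7  S5 
 * S7   S7  S7  S7 
(> = start, * = accepting)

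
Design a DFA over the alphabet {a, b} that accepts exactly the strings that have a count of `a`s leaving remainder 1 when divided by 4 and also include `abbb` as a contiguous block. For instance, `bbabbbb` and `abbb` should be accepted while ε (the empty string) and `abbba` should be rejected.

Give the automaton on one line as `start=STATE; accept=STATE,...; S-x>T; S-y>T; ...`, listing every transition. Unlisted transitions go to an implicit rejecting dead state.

Run two small machines in parallel and take their product. The first has 4 states tracking the count of `a`s modulo 4; the second has 5 states tracking whether and how much of `abbb` has been seen. A product state is a pair (one from each), accepting exactly when both do.
A 17-state machine:
          a    b  
>  q0     q1   q0 
   q1     q2   q3 
   q2     q4   q5 
   q3     q2   q6 
   q4     q7   q8 
   q5     q4   q9 
   q6     q2  q10 
   q7     q1  q11 
   q8     q7  q12 
   q9     q4  q13 
 * q10   q13  q10 
   q11    q1  q14 
   q12    q7  q15 
   q13   q15  q13 
   q14    q1  q16 
   q15   q16  q15 
   q16   q10  q16 
(> = start, * = accepting)

start=q0; accept=q10; q0-a>q1; q0-b>q0; q1-a>q2; q1-b>q3; q2-a>q4; q2-b>q5; q3-a>q2; q3-b>q6; q4-a>q7; q4-b>q8; q5-a>q4; q5-b>q9; q6-a>q2; q6-b>q10; q7-a>q1; q7-b>q11; q8-a>q7; q8-b>q12; q9-a>q4; q9-b>q13; q10-a>q13; q10-b>q10; q11-a>q1; q11-b>q14; q12-a>q7; q12-b>q15; q13-a>q15; q13-b>q13; q14-a>q1; q14-b>q16; q15-a>q16; q15-b>q15; q16-a>q10; q16-b>q16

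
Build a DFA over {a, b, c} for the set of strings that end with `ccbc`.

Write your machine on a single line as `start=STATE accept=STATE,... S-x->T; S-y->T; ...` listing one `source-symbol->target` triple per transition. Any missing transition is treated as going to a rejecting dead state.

Remember how much of `ccbc` the current input suffix matches. State q0 means no match yet; q1 means the last symbol is `c`; q2 means the last 2 symbols are `cc`; q3 means the last 3 symbols are `ccb`; q4 means the last 4 symbols are `ccbc`. Only q4 accepts. On a mismatch, fall back to the longest proper suffix that is still a prefix of `ccbc`.
5 states suffice.
        a   b   c  
>  q0   q0  q0  q1 
   q1   q0  q0  q2 
   q2   q0  q3  q2 
   q3   q0  q0  q4 
 * q4   q0  q0  q2 
(> = start, * = accepting)

start=q0; accept=q4; q0-a->q0; q0-b->q0; q0-c->q1; q1-a->q0; q1-b->q0; q1-c->q2; q2-a->q0; q2-b->q3; q2-c->q2; q3-a->q0; q3-b->q0; q3-c->q4; q4-a->q0; q4-b->q0; q4-c->q2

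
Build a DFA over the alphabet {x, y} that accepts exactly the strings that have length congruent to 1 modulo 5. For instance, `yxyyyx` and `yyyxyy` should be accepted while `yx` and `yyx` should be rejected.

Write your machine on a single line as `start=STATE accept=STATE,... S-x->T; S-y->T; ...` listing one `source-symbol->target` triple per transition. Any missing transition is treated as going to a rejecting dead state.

start=q0; accept=q1; q0-x->q1; q0-y->q1; q1-x->q2; q1-y->q2; q2-x->q3; q2-y->q3; q3-x->q4; q3-y->q4; q4-x->q0; q4-y->q0

Count input length modulo 5: every symbol advances one step around the cycle q0 → q1 → q2 → q3 → q4 → q0. Accept at q1.
5 states suffice.
        x   y  
>  q0   q1  q1 
 * q1   q2  q2 
   q2   q3  q3 
   q3   q4  q4 
   q4   q0  q0 
(> = start, * = accepting)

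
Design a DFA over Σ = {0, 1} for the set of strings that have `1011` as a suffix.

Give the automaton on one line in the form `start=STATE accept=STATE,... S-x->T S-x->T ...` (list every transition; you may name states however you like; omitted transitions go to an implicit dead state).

start=q0 accept=q4 q0-0->q0 q0-1->q1 q1-0->q2 q1-1->q1 q2-0->q0 q2-1->q3 q3-0->q2 q3-1->q4 q4-0->q2 q4-1->q1

Let each state record the length of the longest suffix of the input read so far that is also a prefix of `1011`. q1 means the last symbol is `1`; q2 means the last 2 symbols are `10`; q3 means the last 3 symbols are `101`; q4 means the last 4 symbols are `1011`. Accept only at q4, where the string currently ends in `1011`.
With 5 states:
        0   1  
>  q0   q0  q1 
   q1   q2  q1 
   q2   q0  q3 
   q3   q2  q4 
 * q4   q2  q1 
(> = start, * = accepting)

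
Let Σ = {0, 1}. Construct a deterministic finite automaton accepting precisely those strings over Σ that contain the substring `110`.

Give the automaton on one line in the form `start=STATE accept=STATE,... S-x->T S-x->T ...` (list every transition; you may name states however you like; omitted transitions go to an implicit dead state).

States S0..S2 record the length of the longest prefix of `110` that matches the current input suffix. Reaching S3 means `110` has been seen, and we stay there forever. Accept from S3.
        0   1  
>  S0   S0  S1 
   S1   S0  S2 
   S2   S3  S2 
 * S3   S3  S3 
(> = start, * = accepting)

start=S0 accept=S3 S0-0->S0 S0-1->S1 S1-0->S0 S1-1->S2 S2-0->S3 S2-1->S2 S3-0->S3 S3-1->S3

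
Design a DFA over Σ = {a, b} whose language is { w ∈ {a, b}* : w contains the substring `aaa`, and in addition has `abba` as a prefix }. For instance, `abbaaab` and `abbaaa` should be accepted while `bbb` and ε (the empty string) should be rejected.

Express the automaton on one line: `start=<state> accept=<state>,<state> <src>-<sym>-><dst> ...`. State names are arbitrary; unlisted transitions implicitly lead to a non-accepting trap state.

Handle the two conditions separately and then intersect. The first has 4 states tracking whether and how much of `aaa` has been seen; the second has 6 states tracking whether the input so far still matches the prefix `abba`. A product state is a pair (one from each), accepting exactly when both do. After merging equivalent states the machine shrinks.
A 9-state machine:
        a   b  
>  s0   s1  s2 
   s1   s2  s3 
   s2   s2  s2 
   s3   s2  s4 
   s4   s5  s2 
   s5   s6  s7 
   s6   s8  s7 
   s7   s5  s7 
 * s8   s8  s8 
(> = start, * = accepting)

start=s0 accept=s8 s0-a->s1 s0-b->s2 s1-a->s2 s1-b->s3 s2-a->s2 s2-b->s2 s3-a->s2 s3-b->s4 s4-a->s5 s4-b->s2 s5-a->s6 s5-b->s7 s6-a->s8 s6-b->s7 s7-a->s5 s7-b->s7 s8-a->s8 s8-b->s8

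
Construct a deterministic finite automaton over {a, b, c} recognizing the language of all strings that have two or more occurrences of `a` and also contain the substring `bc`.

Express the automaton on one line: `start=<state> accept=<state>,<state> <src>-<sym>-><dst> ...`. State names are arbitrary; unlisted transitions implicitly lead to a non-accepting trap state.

start=s0 accept=s10,s11 s0-a->s1 s0-b->s2 s0-c->s0 s1-a->s3 s1-b->s4 s1-c->s1 s2-a->s1 s2-b->s2 s2-c->s5 s3-a->s6 s3-b->s7 s3-c->s3 s4-a->s3 s4-b->s4 s4-c->s8 s5-a->s8 s5-b->s5 s5-c->s5 s6-a->s6 s6-b->s9 s6-c->s6 s7-a->s6 s7-b->s7 s7-c->s10 s8-a->s10 s8-b->s8 s8-c->s8 s9-a->s6 s9-b->s9 s9-c->s11 s10-a->s11 s10-b->s10 s10-c->s10 s11-a->s11 s11-b->s11 s11-c->s11

Handle the two conditions separately and then intersect. The first has 4 states tracking the count of `a`s, saturating at 3; the second has 3 states tracking whether and how much of `bc` has been seen. A product state is a pair (one from each), accepting exactly when both do.
A 12-state machine:
          a    b    c  
>  s0     s1   s2   s0 
   s1     s3   s4   s1 
   s2     s1   s2   s5 
   s3     s6   s7   s3 
   s4     s3   s4   s8 
   s5     s8   s5   s5 
   s6     s6   s9   s6 
   s7     s6   s7  s10 
   s8    s10   s8   s8 
   s9     s6   s9  s11 
 * s10   s11  s10  s10 
 * s11   s11  s11  s11 
(> = start, * = accepting)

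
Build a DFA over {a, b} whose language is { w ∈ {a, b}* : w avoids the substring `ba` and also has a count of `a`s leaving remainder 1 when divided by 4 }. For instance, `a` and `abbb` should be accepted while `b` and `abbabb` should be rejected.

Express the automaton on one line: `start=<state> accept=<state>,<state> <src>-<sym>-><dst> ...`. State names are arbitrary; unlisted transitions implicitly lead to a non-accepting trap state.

start=s0 accept=s1,s4 s0-a->s1 s0-b->s2 s1-a->s3 s1-b->s4 s2-a->s5 s2-b->s2 s3-a->s6 s3-b->s7 s4-a->s8 s4-b->s4 s5-a->s8 s5-b->s5 s6-a->s0 s6-b->s9 s7-a->s10 s7-b->s7 s8-a->s10 s8-b->s8 s9-a->s11 s9-b->s9 s10-a->s11 s10-b->s10 s11-a->s5 s11-b->s11

Build one automaton per condition and run them in lockstep. One (3 states) tracks partial matches of the forbidden pattern `ba`; the other (4 states) tracks the count of `a`s modulo 4. Each combined state is a pair, one component from each; accept when both components accept.
With 12 states:
          a    b  
>  s0     s1   s2 
 * s1     s3   s4 
   s2     s5   s2 
   s3     s6   s7 
 * s4     s8   s4 
   s5     s8   s5 
   s6     s0   s9 
   s7    s10   s7 
   s8    s10   s8 
   s9    s11   s9 
   s10   s11  s10 
   s11    s5  s11 
(> = start, * = accepting)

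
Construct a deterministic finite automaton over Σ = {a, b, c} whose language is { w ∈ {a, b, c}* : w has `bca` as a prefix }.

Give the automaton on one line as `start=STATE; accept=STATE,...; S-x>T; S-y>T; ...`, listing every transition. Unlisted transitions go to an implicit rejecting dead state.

start=S0; accept=S3; S0-a>S4; S0-b>S1; S0-c>S4; S1-a>S4; S1-b>S4; S1-c>S2; S2-a>S3; S2-b>S4; S2-c>S4; S3-a>S3; S3-b>S3; S3-c>S3; S4-a>S4; S4-b>S4; S4-c>S4

Walk along `bca` while the input agrees: from S0 take `b` to S1, and so on. Any deviation drops to the rejecting sink S4. Once S3 is reached the prefix is confirmed and every continuation is accepted.
With 5 states:
        a   b   c  
>  S0   S4  S1  S4 
   S1   S4  S4  S2 
   S2   S3  S4  S4 
 * S3   S3  S3  S3 
   S4   S4  S4  S4 
(> = start, * = accepting)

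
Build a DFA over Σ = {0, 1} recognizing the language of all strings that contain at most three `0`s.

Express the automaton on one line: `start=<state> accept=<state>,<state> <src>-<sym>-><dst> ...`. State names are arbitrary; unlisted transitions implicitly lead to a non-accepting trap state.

start=S0 accept=S0,S1,S2,S3 S0-0->S1 S0-1->S0 S1-0->S2 S1-1->S1 S2-0->S3 S2-1->S2 S3-0->S4 S3-1->S3 S4-0->S4 S4-1->S4

Count `0`s, saturating at 4: states S0 through S3 mean 0 through 3 `0`s seen; S4 means more than 3. Each `0` increments (capped at S4); other symbols loop. Accept from {S0, S1, S2, S3}.
5 states suffice.
        0   1  
>* S0   S1  S0 
 * S1   S2  S1 
 * S2   S3  S2 
 * S3   S4  S3 
   S4   S4  S4 
(> = start, * = accepting)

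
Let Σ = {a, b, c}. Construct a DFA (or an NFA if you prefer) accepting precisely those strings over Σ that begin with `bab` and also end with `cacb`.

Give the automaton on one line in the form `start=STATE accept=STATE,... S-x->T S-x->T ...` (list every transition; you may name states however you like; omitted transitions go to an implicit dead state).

start=S0 accept=S8 S0-a->S1 S0-b->S2 S0-c->S1 S1-a->S1 S1-b->S1 S1-c->S1 S2-a->S3 S2-b->S1 S2-c->S1 S3-a->S1 S3-b->S4 S3-c->S1 S4-a->S4 S4-b->S4 S4-c->S5 S5-a->S6 S5-b->S4 S5-c->S5 S6-a->S4 S6-b->S4 S6-c->S7 S7-a->S6 S7-b->S8 S7-c->S5 S8-a->S4 S8-b->S4 S8-c->S5

Build one automaton per condition and run them in lockstep. The first has 5 states tracking whether the input so far still matches the prefix `bab`; the second has 5 states tracking how much of the suffix `cacb` has currently been matched. A product state is a pair (one from each), accepting exactly when both do. Minimizing collapses redundant product states.
With 9 states:
        a   b   c  
>  S0   S1  S2  S1 
   S1   S1  S1  S1 
   S2   S3  S1  S1 
   S3   S1  S4  S1 
   S4   S4  S4  S5 
   S5   S6  S4  S5 
   S6   S4  S4  S7 
   S7   S6  S8  S5 
 * S8   S4  S4  S5 
(> = start, * = accepting)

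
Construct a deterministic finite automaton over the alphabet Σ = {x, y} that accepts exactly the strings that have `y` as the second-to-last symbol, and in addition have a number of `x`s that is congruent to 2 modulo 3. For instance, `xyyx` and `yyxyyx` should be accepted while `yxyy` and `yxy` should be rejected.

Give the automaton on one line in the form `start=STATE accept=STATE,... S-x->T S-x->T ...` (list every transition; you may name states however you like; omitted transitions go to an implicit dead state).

start=S0 accept=S5,S6 S0-x->S1 S0-y->S0 S1-x->S2 S1-y->S3 S2-x->S0 S2-y->S4 S3-x->S5 S3-y->S3 S4-x->S0 S4-y->S6 S5-x->S0 S5-y->S4 S6-x->S0 S6-y->S6

Run two small machines in parallel and take their product. One (7 states) tracks the last 2 symbols read; the other (3 states) tracks the count of `x`s modulo 3. Each combined state is a pair, one component from each; accept when both components accept. Minimizing collapses redundant product states.
A 7-state machine:
        x   y  
>  S0   S1  S0 
   S1   S2  S3 
   S2   S0  S4 
   S3   S5  S3 
   S4   S0  S6 
 * S5   S0  S4 
 * S6   S0  S6 
(> = start, * = accepting)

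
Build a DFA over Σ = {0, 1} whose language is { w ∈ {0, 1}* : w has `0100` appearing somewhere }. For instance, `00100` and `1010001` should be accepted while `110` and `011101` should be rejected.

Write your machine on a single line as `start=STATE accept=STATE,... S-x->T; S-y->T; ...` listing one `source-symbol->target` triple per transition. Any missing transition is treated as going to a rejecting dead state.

start=S0; accept=S4; S0-0->S1; S0-1->S0; S1-0->S1; S1-1->S2; S2-0->S3; S2-1->S0; S3-0->S4; S3-1->S2; S4-0->S4; S4-1->S4

States S0..S3 record the length of the longest prefix of `0100` that matches the current input suffix. Reaching S4 means `0100` has been seen, and we stay there forever. Accept from S4.
5 states suffice.
        0   1  
>  S0   S1  S0 
   S1   S1  S2 
   S2   S3  S0 
   S3   S4  S2 
 * S4   S4  S4 
(> = start, * = accepting)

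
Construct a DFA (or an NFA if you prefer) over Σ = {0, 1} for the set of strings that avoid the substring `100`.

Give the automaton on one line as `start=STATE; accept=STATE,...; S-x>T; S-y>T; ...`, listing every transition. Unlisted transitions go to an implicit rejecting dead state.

Track partial matches of the forbidden pattern `100`. State D is a dead state reached once `100` has occurred; every other state accepts. A means no part of `100` is currently matched.
With 4 states:
       0  1 
>* A   A  B 
 * B   C  B 
 * C   D  B 
   D   D  D 
(> = start, * = accepting)

start=A; accept=A,B,C; A-0>A; A-1>B; B-0>C; B-1>B; C-0>D; C-1>B; D-0>D; D-1>D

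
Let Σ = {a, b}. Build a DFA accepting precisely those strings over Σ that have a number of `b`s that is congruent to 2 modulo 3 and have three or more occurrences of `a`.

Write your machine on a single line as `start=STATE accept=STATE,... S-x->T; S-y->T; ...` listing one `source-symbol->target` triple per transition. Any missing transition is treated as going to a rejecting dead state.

Handle the two conditions separately and then intersect. The first has 3 states tracking the count of `b`s modulo 3; the second has 5 states tracking the count of `a`s, saturating at 4. A product state is a pair (one from each), accepting exactly when both do. After merging equivalent states the machine shrinks.
12 states suffice.
          a    b  
>  S0     S1   S2 
   S1     S3   S4 
   S2     S4   S5 
   S3     S6   S7 
   S4     S7   S8 
   S5     S8   S0 
   S6     S6   S9 
   S7     S9  S10 
   S8    S10   S1 
   S9     S9  S11 
   S10   S11   S3 
 * S11   S11   S6 
(> = start, * = accepting)

start=S0; accept=S11; S0-a->S1; S0-b->S2; S1-a->S3; S1-b->S4; S2-a->S4; S2-b->S5; S3-a->S6; S3-b->S7; S4-a->S7; S4-b->S8; S5-a->S8; S5-b->S0; S6-a->S6; S6-b->S9; S7-a->S9; S7-b->S10; S8-a->S10; S8-b->S1; S9-a->S9; S9-b->S11; S10-a->S11; S10-b->S3; S11-a->S11; S11-b->S6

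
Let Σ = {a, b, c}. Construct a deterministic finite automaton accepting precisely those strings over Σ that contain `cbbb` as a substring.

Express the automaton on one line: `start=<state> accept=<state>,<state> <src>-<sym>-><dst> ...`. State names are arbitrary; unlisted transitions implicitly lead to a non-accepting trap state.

start=q0 accept=q4 q0-a->q0 q0-b->q0 q0-c->q1 q1-a->q0 q1-b->q2 q1-c->q1 q2-a->q0 q2-b->q3 q2-c->q1 q3-a->q0 q3-b->q4 q3-c->q1 q4-a->q4 q4-b->q4 q4-c->q4

States q0..q3 record the length of the longest prefix of `cbbb` that matches the current input suffix. Reaching q4 means `cbbb` has been seen, and we stay there forever. Accept from q4.
        a   b   c  
>  q0   q0  q0  q1 
   q1   q0  q2  q1 
   q2   q0  q3  q1 
   q3   q0  q4  q1 
 * q4   q4  q4  q4 
(> = start, * = accepting)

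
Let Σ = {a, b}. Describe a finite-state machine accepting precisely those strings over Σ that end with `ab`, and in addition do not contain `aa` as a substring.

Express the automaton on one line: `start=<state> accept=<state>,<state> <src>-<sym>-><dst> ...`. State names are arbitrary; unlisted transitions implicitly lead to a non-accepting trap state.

start=q0 accept=q3 q0-a->q1 q0-b->q0 q1-a->q2 q1-b->q3 q2-a->q2 q2-b->q2 q3-a->q1 q3-b->q0

Run two small machines in parallel and take their product. The first has 3 states tracking how much of the suffix `ab` has currently been matched; the second has 3 states tracking partial matches of the forbidden pattern `aa`. A product state is a pair (one from each), accepting exactly when both do. After merging equivalent states the machine shrinks.
        a   b  
>  q0   q1  q0 
   q1   q2  q3 
   q2   q2  q2 
 * q3   q1  q0 
(> = start, * = accepting)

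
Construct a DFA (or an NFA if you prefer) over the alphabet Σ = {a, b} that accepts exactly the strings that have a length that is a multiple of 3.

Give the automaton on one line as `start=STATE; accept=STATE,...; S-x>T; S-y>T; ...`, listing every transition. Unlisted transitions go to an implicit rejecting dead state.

Count input length modulo 3: every symbol advances one step around the cycle S0 → S1 → S2 → S0. Accept at S0.
With 3 states:
        a   b  
>* S0   S1  S1 
   S1   S2  S2 
   S2   S0  S0 
(> = start, * = accepting)

start=S0; accept=S0; S0-a>S1; S0-b>S1; S1-a>S2; S1-b>S2; S2-a>S0; S2-b>S0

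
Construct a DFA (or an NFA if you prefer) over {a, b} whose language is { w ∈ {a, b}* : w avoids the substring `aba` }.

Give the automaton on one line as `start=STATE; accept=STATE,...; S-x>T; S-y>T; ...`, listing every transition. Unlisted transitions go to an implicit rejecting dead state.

start=q0; accept=q0,q1,q2; q0-a>q1; q0-b>q0; q1-a>q1; q1-b>q2; q2-a>q3; q2-b>q0; q3-a>q3; q3-b>q3

Track partial matches of the forbidden pattern `aba`. State q3 is a dead state reached once `aba` has occurred; every other state accepts. q0 means no part of `aba` is currently matched.
With 4 states:
        a   b  
>* q0   q1  q0 
 * q1   q1  q2 
 * q2   q3  q0 
   q3   q3  q3 
(> = start, * = accepting)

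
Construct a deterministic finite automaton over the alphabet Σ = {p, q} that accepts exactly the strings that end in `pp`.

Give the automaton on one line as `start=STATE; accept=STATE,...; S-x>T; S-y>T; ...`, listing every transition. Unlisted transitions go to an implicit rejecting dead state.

start=S0; accept=S2; S0-p>S1; S0-q>S0; S1-p>S2; S1-q>S0; S2-p>S2; S2-q>S0

Remember how much of `pp` the current input suffix matches. State S0 means no match yet; S1 means the last symbol is `p`; S2 means the last 2 symbols are `pp`. Only S2 accepts. On a mismatch, fall back to the longest proper suffix that is still a prefix of `pp`.
With 3 states:
        p   q  
>  S0   S1  S0 
   S1   S2  S0 
 * S2   S2  S0 
(> = start, * = accepting)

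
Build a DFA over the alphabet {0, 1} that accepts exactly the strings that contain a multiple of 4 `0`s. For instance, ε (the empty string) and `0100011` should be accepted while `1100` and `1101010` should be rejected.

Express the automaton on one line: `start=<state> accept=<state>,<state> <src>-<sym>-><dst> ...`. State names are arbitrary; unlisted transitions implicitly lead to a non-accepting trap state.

start=S0 accept=S0 S0-0->S1 S0-1->S0 S1-0->S2 S1-1->S1 S2-0->S3 S2-1->S2 S3-0->S0 S3-1->S3

Keep the running count of `0`s modulo 4: each `0` advances along the cycle S0 → S1 → S2 → S3 → S0 while other symbols loop. Accept at S0.
        0   1  
>* S0   S1  S0 
   S1   S2  S1 
   S2   S3  S2 
   S3   S0  S3 
(> = start, * = accepting)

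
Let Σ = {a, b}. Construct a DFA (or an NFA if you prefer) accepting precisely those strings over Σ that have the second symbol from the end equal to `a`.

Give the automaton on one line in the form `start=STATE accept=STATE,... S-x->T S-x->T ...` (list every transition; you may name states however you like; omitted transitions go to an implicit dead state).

start=s0 accept=s3,s4 s0-a->s1 s0-b->s2 s1-a->s3 s1-b->s4 s2-a->s5 s2-b->s6 s3-a->s3 s3-b->s4 s4-a->s5 s4-b->s6 s5-a->s3 s5-b->s4 s6-a->s5 s6-b->s6

A DFA must remember the last 2 symbols (since which symbol is second-to-last isn't known until the input ends). Use one state per possible window of the last ≤2 symbols; accept from those whose window starts with `a`.
A 7-state machine:
        a   b  
>  s0   s1  s2 
   s1   s3  s4 
   s2   s5  s6 
 * s3   s3  s4 
 * s4   s5  s6 
   s5   s3  s4 
   s6   s5  s6 
(> = start, * = accepting)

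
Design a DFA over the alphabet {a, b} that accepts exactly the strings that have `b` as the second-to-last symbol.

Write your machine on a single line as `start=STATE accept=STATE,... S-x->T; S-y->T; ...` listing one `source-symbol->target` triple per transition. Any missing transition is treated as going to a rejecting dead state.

A DFA must remember the last 2 symbols (since which symbol is second-to-last isn't known until the input ends). Use one state per possible window of the last ≤2 symbols; accept from those whose window starts with `b`.
A 7-state machine:
        a   b  
>  q0   q1  q2 
   q1   q3  q4 
   q2   q5  q6 
   q3   q3  q4 
   q4   q5  q6 
 * q5   q3  q4 
 * q6   q5  q6 
(> = start, * = accepting)

start=q0; accept=q5,q6; q0-a->q1; q0-b->q2; q1-a->q3; q1-b->q4; q2-a->q5; q2-b->q6; q3-a->q3; q3-b->q4; q4-a->q5; q4-b->q6; q5-a->q3; q5-b->q4; q6-a->q5; q6-b->q6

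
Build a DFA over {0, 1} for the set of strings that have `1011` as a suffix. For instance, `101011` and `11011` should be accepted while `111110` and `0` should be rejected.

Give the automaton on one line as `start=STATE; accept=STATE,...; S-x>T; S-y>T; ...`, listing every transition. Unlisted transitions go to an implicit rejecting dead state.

Let each state record the length of the longest suffix of the input read so far that is also a prefix of `1011`. B means the last symbol is `1`; C means the last 2 symbols are `10`; D means the last 3 symbols are `101`; E means the last 4 symbols are `1011`. Accept only at E, where the string currently ends in `1011`.
5 states suffice.
       0  1 
>  A   A  B 
   B   C  B 
   C   A  D 
   D   C  E 
 * E   C  B 
(> = start, * = accepting)

start=A; accept=E; A-0>A; A-1>B; B-0>C; B-1>B; C-0>A; C-1>D; D-0>C; D-1>E; E-0>C; E-1>B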